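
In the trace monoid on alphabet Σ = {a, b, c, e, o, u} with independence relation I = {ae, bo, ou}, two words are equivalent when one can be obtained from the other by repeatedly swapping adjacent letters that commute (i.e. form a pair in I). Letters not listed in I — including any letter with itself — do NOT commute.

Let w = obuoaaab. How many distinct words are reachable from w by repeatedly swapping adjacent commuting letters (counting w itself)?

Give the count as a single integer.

piece 0:o — minimal
piece 1:b — minimal
piece 2:u rests on {1:b}
piece 3:o rests on {0:o}
piece 4:a rests on {2:u, 3:o}
piece 5:a rests on {4:a}
piece 6:a rests on {5:a}
piece 7:b rests on {6:a}
minimal pieces: {0:o, 1:b}
ways to finish when only these pieces remain (= sum over removing one remaining piece with nothing left below it):
  1 left: {7}→1
  2 left: {6,7}→1
  3 left: {5,6,7}→1
  4 left: {4,5,6,7}→1
  5 left: {2,4,5,6,7}→1  {3,4,5,6,7}→1
  6 left: {0,3,4,5,6,7}→1  {1,2,4,5,6,7}→1  {2,3,4,5,6,7}→2
  placing 0:o first → 3 extensions
  placing 1:b first → 3 extensions
total linear extensions = 6

6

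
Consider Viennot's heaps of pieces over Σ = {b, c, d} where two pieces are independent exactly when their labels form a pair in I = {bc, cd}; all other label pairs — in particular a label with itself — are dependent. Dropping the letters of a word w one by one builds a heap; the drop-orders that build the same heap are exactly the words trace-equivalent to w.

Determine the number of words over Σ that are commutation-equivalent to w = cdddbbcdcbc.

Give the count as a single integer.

0(c) covers ∅
1(d) covers ∅
2(d) covers 1:d
3(d) covers 2:d
4(b) covers 3:d
5(b) covers 4:b
6(c) covers 0:c
7(d) covers 5:b
8(c) covers 6:c
9(b) covers 7:d
10(c) covers 8:c
floor of heap: 0:c, 1:d
completions by unplaced set U, small U first (add the entries for U minus each lowest piece of U):
  |U|=1: {9}:1  {10}:1
  |U|=2: {7,9}:1  {8,10}:1  {9,10}:2
  |U|=3: {5,7,9}:1  {6,8,10}:1  {7,9,10}:3  {8,9,10}:3
  |U|=4: {0,6,8,10}:1  {4,5,7,9}:1  {5,7,9,10}:4  {6,8,9,10}:4  {7,8,9,10}:6
  |U|=5: {0,6,8,9,10}:5  {3,4,5,7,9}:1  {4,5,7,9,10}:5  {5,7,8,9,10}:10  {6,7,8,9,10}:10
  |U|=6: {0,6,7,8,9,10}:15  {2,3,4,5,7,9}:1  {3,4,5,7,9,10}:6  {4,5,7,8,9,10}:15  {5,6,7,8,9,10}:20
  |U|=7: {0,5,6,7,8,9,10}:35  {1,2,3,4,5,7,9}:1  {2,3,4,5,7,9,10}:7  {3,4,5,7,8,9,10}:21  {4,5,6,7,8,9,10}:35
  |U|=8: {0,4,5,6,7,8,9,10}:70  {1,2,3,4,5,7,9,10}:8  {2,3,4,5,7,8,9,10}:28  {3,4,5,6,7,8,9,10}:56
  |U|=9: {0,3,4,5,6,7,8,9,10}:126  {1,2,3,4,5,7,8,9,10}:36  {2,3,4,5,6,7,8,9,10}:84
  start at 0(c): 120
  start at 1(d): 210
sum over floor = 330

330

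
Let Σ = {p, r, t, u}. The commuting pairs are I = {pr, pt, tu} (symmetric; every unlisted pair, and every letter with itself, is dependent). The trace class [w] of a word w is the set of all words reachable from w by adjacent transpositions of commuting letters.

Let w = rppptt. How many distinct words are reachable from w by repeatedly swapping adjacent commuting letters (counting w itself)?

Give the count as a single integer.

0(r) covers ∅
1(p) covers ∅
2(p) covers 1:p
3(p) covers 2:p
4(t) covers 0:r
5(t) covers 4:t
floor of heap: 0:r, 1:p
completions by unplaced set U, small U first (add the entries for U minus each lowest piece of U):
  |U|=1: {3}:1  {5}:1
  |U|=2: {2,3}:1  {3,5}:2  {4,5}:1
  |U|=3: {0,4,5}:1  {1,2,3}:1  {2,3,5}:3  {3,4,5}:3
  |U|=4: {0,3,4,5}:4  {1,2,3,5}:4  {2,3,4,5}:6
  start at 0(r): 10
  start at 1(p): 10
sum over floor = 20

20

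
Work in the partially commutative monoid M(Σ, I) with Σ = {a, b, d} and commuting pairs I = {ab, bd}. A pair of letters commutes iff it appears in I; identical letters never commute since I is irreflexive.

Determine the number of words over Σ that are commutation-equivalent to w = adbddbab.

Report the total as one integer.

#0=a has no predecessor
#1=d depends on [0:a]
#2=b has no predecessor
#3=d depends on [1:d]
#4=d depends on [3:d]
#5=b depends on [2:b]
#6=a depends on [4:d]
#7=b depends on [5:b]
sources: [0:a, 2:b]
N(rest) = Σ N(rest − s) over sources s of rest; N(one piece) = 1:
  size 1 → [6]=1  [7]=1
  size 2 → [4,6]=1  [5,7]=1  [6,7]=2
  size 3 → [2,5,7]=1  [3,4,6]=1  [4,6,7]=3  [5,6,7]=3
  size 4 → [1,3,4,6]=1  [2,5,6,7]=4  [3,4,6,7]=4  [4,5,6,7]=6
  size 5 → [0,1,3,4,6]=1  [1,3,4,6,7]=5  [2,4,5,6,7]=10  [3,4,5,6,7]=10
  size 6 → [0,1,3,4,6,7]=6  [1,3,4,5,6,7]=15  [2,3,4,5,6,7]=20
  first=0(a) contributes 35
  first=2(b) contributes 21
|[w]| = 56

56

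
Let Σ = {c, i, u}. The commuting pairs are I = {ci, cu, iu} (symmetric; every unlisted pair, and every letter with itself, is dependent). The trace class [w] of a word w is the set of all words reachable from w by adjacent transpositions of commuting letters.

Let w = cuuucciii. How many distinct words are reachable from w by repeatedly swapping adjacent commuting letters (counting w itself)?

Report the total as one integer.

drop 0:c onto floor
drop 1:u onto floor
drop 2:u onto {1:u}
drop 3:u onto {2:u}
drop 4:c onto {0:c}
drop 5:c onto {4:c}
drop 6:i onto floor
drop 7:i onto {6:i}
drop 8:i onto {7:i}
ground layer = {0:c, 1:u, 6:i}
drop-orders for the pieces not yet dropped (sum over which currently-grounded one goes next):
  1 to go: {3} 1  {5} 1  {8} 1
  2 to go: {2,3} 1  {3,5} 2  {3,8} 2  {4,5} 1  {5,8} 2  {7,8} 1
  3 to go: {0,4,5} 1  {1,2,3} 1  {2,3,5} 3  {2,3,8} 3  {3,4,5} 3  {3,5,8} 6  {3,7,8} 3  {4,5,8} 3  {5,7,8} 3  {6,7,8} 1
  4 to go: {0,3,4,5} 4  {0,4,5,8} 4  {1,2,3,5} 4  {1,2,3,8} 4  {2,3,4,5} 6  {2,3,5,8} 12  {2,3,7,8} 6  {3,4,5,8} 12  {3,5,7,8} 12  {3,6,7,8} 4  {4,5,7,8} 6  {5,6,7,8} 4
  5 to go: {0,2,3,4,5} 10  {0,3,4,5,8} 20  {0,4,5,7,8} 10  {1,2,3,4,5} 10  {1,2,3,5,8} 20  {1,2,3,7,8} 10  {2,3,4,5,8} 30  {2,3,5,7,8} 30  {2,3,6,7,8} 10  {3,4,5,7,8} 30  {3,5,6,7,8} 20  {4,5,6,7,8} 10
  6 to go: {0,1,2,3,4,5} 20  {0,2,3,4,5,8} 60  {0,3,4,5,7,8} 60  {0,4,5,6,7,8} 20  {1,2,3,4,5,8} 60  {1,2,3,5,7,8} 60  {1,2,3,6,7,8} 20  {2,3,4,5,7,8} 90  {2,3,5,6,7,8} 60  {3,4,5,6,7,8} 60
  7 to go: {0,1,2,3,4,5,8} 140  {0,2,3,4,5,7,8} 210  {0,3,4,5,6,7,8} 140  {1,2,3,4,5,7,8} 210  {1,2,3,5,6,7,8} 140  {2,3,4,5,6,7,8} 210
  if 0:c drops first: 560 orders
  if 1:u drops first: 560 orders
  if 6:i drops first: 560 orders
heap linearizations: 1680

1680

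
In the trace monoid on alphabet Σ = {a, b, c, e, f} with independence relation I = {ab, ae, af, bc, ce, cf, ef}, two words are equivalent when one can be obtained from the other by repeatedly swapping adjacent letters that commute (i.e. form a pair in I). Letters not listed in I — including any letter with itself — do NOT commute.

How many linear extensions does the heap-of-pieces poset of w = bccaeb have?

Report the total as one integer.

20

0(b) covers ∅
1(c) covers ∅
2(c) covers 1:c
3(a) covers 2:c
4(e) covers 0:b
5(b) covers 4:e
floor of heap: 0:b, 1:c
completions by unplaced set U, small U first (add the entries for U minus each lowest piece of U):
  |U|=1: {3}:1  {5}:1
  |U|=2: {2,3}:1  {3,5}:2  {4,5}:1
  |U|=3: {0,4,5}:1  {1,2,3}:1  {2,3,5}:3  {3,4,5}:3
  |U|=4: {0,3,4,5}:4  {1,2,3,5}:4  {2,3,4,5}:6
  start at 0(b): 10
  start at 1(c): 10
sum over floor = 20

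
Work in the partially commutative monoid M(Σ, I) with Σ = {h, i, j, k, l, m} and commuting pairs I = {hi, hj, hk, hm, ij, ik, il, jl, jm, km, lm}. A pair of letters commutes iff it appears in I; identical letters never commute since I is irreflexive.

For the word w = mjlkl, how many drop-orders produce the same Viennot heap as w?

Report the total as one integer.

10

0(m) covers ∅
1(j) covers ∅
2(l) covers ∅
3(k) covers 1:j, 2:l
4(l) covers 3:k
floor of heap: 0:m, 1:j, 2:l
completions by unplaced set U, small U first (add the entries for U minus each lowest piece of U):
  |U|=1: {0}:1  {4}:1
  |U|=2: {0,4}:2  {3,4}:1
  |U|=3: {0,3,4}:3  {1,3,4}:1  {2,3,4}:1
  start at 0(m): 2
  start at 1(j): 4
  start at 2(l): 4
sum over floor = 10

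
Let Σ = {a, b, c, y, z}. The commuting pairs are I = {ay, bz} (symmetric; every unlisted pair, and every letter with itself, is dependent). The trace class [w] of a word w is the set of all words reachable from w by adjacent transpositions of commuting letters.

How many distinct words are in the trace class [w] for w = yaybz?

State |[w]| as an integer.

#0=y has no predecessor
#1=a has no predecessor
#2=y depends on [0:y]
#3=b depends on [1:a, 2:y]
#4=z depends on [1:a, 2:y]
sources: [0:y, 1:a]
N(rest) = Σ N(rest − s) over sources s of rest; N(one piece) = 1:
  size 1 → [3]=1  [4]=1
  size 2 → [3,4]=2
  size 3 → [1,3,4]=2  [2,3,4]=2
  first=0(y) contributes 4
  first=1(a) contributes 2
|[w]| = 6

6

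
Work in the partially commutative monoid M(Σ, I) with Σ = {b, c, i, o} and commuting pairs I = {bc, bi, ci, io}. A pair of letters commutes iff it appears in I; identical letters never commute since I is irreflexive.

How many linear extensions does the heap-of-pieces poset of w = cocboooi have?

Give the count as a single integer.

#0=c has no predecessor
#1=o depends on [0:c]
#2=c depends on [1:o]
#3=b depends on [1:o]
#4=o depends on [2:c, 3:b]
#5=o depends on [4:o]
#6=o depends on [5:o]
#7=i has no predecessor
sources: [0:c, 7:i]
N(rest) = Σ N(rest − s) over sources s of rest; N(one piece) = 1:
  size 1 → [6]=1  [7]=1
  size 2 → [5,6]=1  [6,7]=2
  size 3 → [4,5,6]=1  [5,6,7]=3
  size 4 → [2,4,5,6]=1  [3,4,5,6]=1  [4,5,6,7]=4
  size 5 → [2,3,4,5,6]=2  [2,4,5,6,7]=5  [3,4,5,6,7]=5
  size 6 → [1,2,3,4,5,6]=2  [2,3,4,5,6,7]=12
  first=0(c) contributes 14
  first=7(i) contributes 2
|[w]| = 16

16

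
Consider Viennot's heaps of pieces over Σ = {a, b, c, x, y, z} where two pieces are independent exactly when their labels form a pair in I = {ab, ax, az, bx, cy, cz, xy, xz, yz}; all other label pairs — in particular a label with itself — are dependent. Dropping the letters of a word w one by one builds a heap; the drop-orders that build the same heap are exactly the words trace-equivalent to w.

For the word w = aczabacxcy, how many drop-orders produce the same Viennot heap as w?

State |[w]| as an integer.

drop 0:a onto floor
drop 1:c onto {0:a}
drop 2:z onto floor
drop 3:a onto {1:c}
drop 4:b onto {1:c, 2:z}
drop 5:a onto {3:a}
drop 6:c onto {4:b, 5:a}
drop 7:x onto {6:c}
drop 8:c onto {7:x}
drop 9:y onto {4:b, 5:a}
ground layer = {0:a, 2:z}
drop-orders for the pieces not yet dropped (sum over which currently-grounded one goes next):
  1 to go: {8} 1  {9} 1
  2 to go: {7,8} 1  {8,9} 2
  3 to go: {6,7,8} 1  {7,8,9} 3
  4 to go: {6,7,8,9} 4
  5 to go: {4,6,7,8,9} 4  {5,6,7,8,9} 4
  6 to go: {2,4,6,7,8,9} 4  {3,5,6,7,8,9} 4  {4,5,6,7,8,9} 8
  7 to go: {2,4,5,6,7,8,9} 12  {3,4,5,6,7,8,9} 12
  8 to go: {1,3,4,5,6,7,8,9} 12  {2,3,4,5,6,7,8,9} 24
  if 0:a drops first: 36 orders
  if 2:z drops first: 12 orders
heap linearizations: 48

48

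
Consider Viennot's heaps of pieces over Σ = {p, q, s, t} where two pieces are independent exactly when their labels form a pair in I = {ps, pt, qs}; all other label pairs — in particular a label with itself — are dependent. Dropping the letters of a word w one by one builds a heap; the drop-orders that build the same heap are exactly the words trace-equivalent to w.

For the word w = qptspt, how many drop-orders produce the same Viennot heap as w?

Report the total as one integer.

10

piece 0:q — minimal
piece 1:p rests on {0:q}
piece 2:t rests on {0:q}
piece 3:s rests on {2:t}
piece 4:p rests on {1:p}
piece 5:t rests on {3:s}
minimal pieces: {0:q}
ways to finish when only these pieces remain (= sum over removing one remaining piece with nothing left below it):
  1 left: {4}→1  {5}→1
  2 left: {1,4}→1  {3,5}→1  {4,5}→2
  3 left: {1,4,5}→3  {2,3,5}→1  {3,4,5}→3
  4 left: {1,3,4,5}→6  {2,3,4,5}→4
  placing 0:q first → 10 extensions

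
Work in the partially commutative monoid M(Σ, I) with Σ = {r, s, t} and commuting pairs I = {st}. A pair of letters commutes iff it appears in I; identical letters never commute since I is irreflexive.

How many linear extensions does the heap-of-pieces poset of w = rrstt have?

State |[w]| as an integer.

3

#0=r has no predecessor
#1=r depends on [0:r]
#2=s depends on [1:r]
#3=t depends on [1:r]
#4=t depends on [3:t]
sources: [0:r]
N(rest) = Σ N(rest − s) over sources s of rest; N(one piece) = 1:
  size 1 → [2]=1  [4]=1
  size 2 → [2,4]=2  [3,4]=1
  size 3 → [2,3,4]=3
  first=0(r) contributes 3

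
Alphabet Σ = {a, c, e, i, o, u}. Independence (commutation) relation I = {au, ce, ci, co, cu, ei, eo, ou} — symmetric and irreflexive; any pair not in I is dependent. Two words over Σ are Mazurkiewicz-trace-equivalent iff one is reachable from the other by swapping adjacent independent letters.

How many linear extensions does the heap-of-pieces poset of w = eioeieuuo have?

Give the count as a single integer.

piece 0:e — minimal
piece 1:i — minimal
piece 2:o rests on {1:i}
piece 3:e rests on {0:e}
piece 4:i rests on {2:o}
piece 5:e rests on {3:e}
piece 6:u rests on {4:i, 5:e}
piece 7:u rests on {6:u}
piece 8:o rests on {4:i}
minimal pieces: {0:e, 1:i}
ways to finish when only these pieces remain (= sum over removing one remaining piece with nothing left below it):
  1 left: {7}→1  {8}→1
  2 left: {6,7}→1  {7,8}→2
  3 left: {5,6,7}→1  {6,7,8}→3
  4 left: {3,5,6,7}→1  {4,6,7,8}→3  {5,6,7,8}→4
  5 left: {0,3,5,6,7}→1  {2,4,6,7,8}→3  {3,5,6,7,8}→5  {4,5,6,7,8}→7
  6 left: {0,3,5,6,7,8}→6  {1,2,4,6,7,8}→3  {2,4,5,6,7,8}→10  {3,4,5,6,7,8}→12
  7 left: {0,3,4,5,6,7,8}→18  {1,2,4,5,6,7,8}→13  {2,3,4,5,6,7,8}→22
  placing 0:e first → 35 extensions
  placing 1:i first → 40 extensions
total linear extensions = 75

75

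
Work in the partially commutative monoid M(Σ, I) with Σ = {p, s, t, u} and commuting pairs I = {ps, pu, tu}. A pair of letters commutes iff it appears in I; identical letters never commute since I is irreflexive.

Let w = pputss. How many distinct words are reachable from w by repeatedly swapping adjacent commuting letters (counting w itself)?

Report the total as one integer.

4

0(p) covers ∅
1(p) covers 0:p
2(u) covers ∅
3(t) covers 1:p
4(s) covers 2:u, 3:t
5(s) covers 4:s
floor of heap: 0:p, 2:u
completions by unplaced set U, small U first (add the entries for U minus each lowest piece of U):
  |U|=1: {5}:1
  |U|=2: {4,5}:1
  |U|=3: {2,4,5}:1  {3,4,5}:1
  |U|=4: {1,3,4,5}:1  {2,3,4,5}:2
  start at 0(p): 3
  start at 2(u): 1
sum over floor = 4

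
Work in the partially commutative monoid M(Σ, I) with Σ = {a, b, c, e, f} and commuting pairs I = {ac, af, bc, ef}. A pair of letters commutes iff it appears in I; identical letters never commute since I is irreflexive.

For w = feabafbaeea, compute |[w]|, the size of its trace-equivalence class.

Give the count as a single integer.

#0=f has no predecessor
#1=e has no predecessor
#2=a depends on [1:e]
#3=b depends on [0:f, 2:a]
#4=a depends on [3:b]
#5=f depends on [3:b]
#6=b depends on [4:a, 5:f]
#7=a depends on [6:b]
#8=e depends on [7:a]
#9=e depends on [8:e]
#10=a depends on [9:e]
sources: [0:f, 1:e]
N(rest) = Σ N(rest − s) over sources s of rest; N(one piece) = 1:
  size 1 → [10]=1
  size 2 → [9,10]=1
  size 3 → [8,9,10]=1
  size 4 → [7,8,9,10]=1
  size 5 → [6,7,8,9,10]=1
  size 6 → [4,6,7,8,9,10]=1  [5,6,7,8,9,10]=1
  size 7 → [4,5,6,7,8,9,10]=2
  size 8 → [3,4,5,6,7,8,9,10]=2
  size 9 → [0,3,4,5,6,7,8,9,10]=2  [2,3,4,5,6,7,8,9,10]=2
  first=0(f) contributes 2
  first=1(e) contributes 4
|[w]| = 6

6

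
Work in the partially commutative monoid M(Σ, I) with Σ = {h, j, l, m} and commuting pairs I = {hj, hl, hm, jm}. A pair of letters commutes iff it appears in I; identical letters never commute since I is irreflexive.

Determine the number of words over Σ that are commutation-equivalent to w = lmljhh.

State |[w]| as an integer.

15

0(l) covers ∅
1(m) covers 0:l
2(l) covers 1:m
3(j) covers 2:l
4(h) covers ∅
5(h) covers 4:h
floor of heap: 0:l, 4:h
completions by unplaced set U, small U first (add the entries for U minus each lowest piece of U):
  |U|=1: {3}:1  {5}:1
  |U|=2: {2,3}:1  {3,5}:2  {4,5}:1
  |U|=3: {1,2,3}:1  {2,3,5}:3  {3,4,5}:3
  |U|=4: {0,1,2,3}:1  {1,2,3,5}:4  {2,3,4,5}:6
  start at 0(l): 10
  start at 4(h): 5
sum over floor = 15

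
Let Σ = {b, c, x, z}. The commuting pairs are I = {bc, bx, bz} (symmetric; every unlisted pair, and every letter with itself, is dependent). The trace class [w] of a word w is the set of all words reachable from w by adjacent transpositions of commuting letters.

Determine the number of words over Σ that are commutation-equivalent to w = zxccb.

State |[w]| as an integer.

0(z) covers ∅
1(x) covers 0:z
2(c) covers 1:x
3(c) covers 2:c
4(b) covers ∅
floor of heap: 0:z, 4:b
completions by unplaced set U, small U first (add the entries for U minus each lowest piece of U):
  |U|=1: {3}:1  {4}:1
  |U|=2: {2,3}:1  {3,4}:2
  |U|=3: {1,2,3}:1  {2,3,4}:3
  start at 0(z): 4
  start at 4(b): 1
sum over floor = 5

5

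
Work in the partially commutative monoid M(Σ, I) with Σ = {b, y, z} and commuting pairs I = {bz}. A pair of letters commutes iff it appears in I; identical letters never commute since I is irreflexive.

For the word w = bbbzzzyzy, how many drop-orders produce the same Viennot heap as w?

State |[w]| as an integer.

20

piece 0:b — minimal
piece 1:b rests on {0:b}
piece 2:b rests on {1:b}
piece 3:z — minimal
piece 4:z rests on {3:z}
piece 5:z rests on {4:z}
piece 6:y rests on {2:b, 5:z}
piece 7:z rests on {6:y}
piece 8:y rests on {7:z}
minimal pieces: {0:b, 3:z}
ways to finish when only these pieces remain (= sum over removing one remaining piece with nothing left below it):
  1 left: {8}→1
  2 left: {7,8}→1
  3 left: {6,7,8}→1
  4 left: {2,6,7,8}→1  {5,6,7,8}→1
  5 left: {1,2,6,7,8}→1  {2,5,6,7,8}→2  {4,5,6,7,8}→1
  6 left: {0,1,2,6,7,8}→1  {1,2,5,6,7,8}→3  {2,4,5,6,7,8}→3  {3,4,5,6,7,8}→1
  7 left: {0,1,2,5,6,7,8}→4  {1,2,4,5,6,7,8}→6  {2,3,4,5,6,7,8}→4
  placing 0:b first → 10 extensions
  placing 3:z first → 10 extensions
total linear extensions = 20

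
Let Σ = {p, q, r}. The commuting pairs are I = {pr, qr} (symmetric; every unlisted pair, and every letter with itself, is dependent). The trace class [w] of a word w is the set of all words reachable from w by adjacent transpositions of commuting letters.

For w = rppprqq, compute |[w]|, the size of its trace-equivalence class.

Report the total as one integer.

21

drop 0:r onto floor
drop 1:p onto floor
drop 2:p onto {1:p}
drop 3:p onto {2:p}
drop 4:r onto {0:r}
drop 5:q onto {3:p}
drop 6:q onto {5:q}
ground layer = {0:r, 1:p}
drop-orders for the pieces not yet dropped (sum over which currently-grounded one goes next):
  1 to go: {4} 1  {6} 1
  2 to go: {0,4} 1  {4,6} 2  {5,6} 1
  3 to go: {0,4,6} 3  {3,5,6} 1  {4,5,6} 3
  4 to go: {0,4,5,6} 6  {2,3,5,6} 1  {3,4,5,6} 4
  5 to go: {0,3,4,5,6} 10  {1,2,3,5,6} 1  {2,3,4,5,6} 5
  if 0:r drops first: 6 orders
  if 1:p drops first: 15 orders
heap linearizations: 21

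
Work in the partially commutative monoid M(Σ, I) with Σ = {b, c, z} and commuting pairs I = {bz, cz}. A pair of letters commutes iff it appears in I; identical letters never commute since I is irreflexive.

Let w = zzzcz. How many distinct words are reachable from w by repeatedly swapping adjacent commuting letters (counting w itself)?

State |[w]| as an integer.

5

#0=z has no predecessor
#1=z depends on [0:z]
#2=z depends on [1:z]
#3=c has no predecessor
#4=z depends on [2:z]
sources: [0:z, 3:c]
N(rest) = Σ N(rest − s) over sources s of rest; N(one piece) = 1:
  size 1 → [3]=1  [4]=1
  size 2 → [2,4]=1  [3,4]=2
  size 3 → [1,2,4]=1  [2,3,4]=3
  first=0(z) contributes 4
  first=3(c) contributes 1
|[w]| = 5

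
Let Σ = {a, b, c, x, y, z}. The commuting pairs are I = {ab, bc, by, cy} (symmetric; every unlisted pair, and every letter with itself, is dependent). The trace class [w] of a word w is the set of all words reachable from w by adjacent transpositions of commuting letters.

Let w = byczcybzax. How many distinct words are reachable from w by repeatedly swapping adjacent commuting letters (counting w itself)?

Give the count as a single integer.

36

0(b) covers ∅
1(y) covers ∅
2(c) covers ∅
3(z) covers 0:b, 1:y, 2:c
4(c) covers 3:z
5(y) covers 3:z
6(b) covers 3:z
7(z) covers 4:c, 5:y, 6:b
8(a) covers 7:z
9(x) covers 8:a
floor of heap: 0:b, 1:y, 2:c
completions by unplaced set U, small U first (add the entries for U minus each lowest piece of U):
  |U|=1: {9}:1
  |U|=2: {8,9}:1
  |U|=3: {7,8,9}:1
  |U|=4: {4,7,8,9}:1  {5,7,8,9}:1  {6,7,8,9}:1
  |U|=5: {4,5,7,8,9}:2  {4,6,7,8,9}:2  {5,6,7,8,9}:2
  |U|=6: {4,5,6,7,8,9}:6
  |U|=7: {3,4,5,6,7,8,9}:6
  |U|=8: {0,3,4,5,6,7,8,9}:6  {1,3,4,5,6,7,8,9}:6  {2,3,4,5,6,7,8,9}:6
  start at 0(b): 12
  start at 1(y): 12
  start at 2(c): 12
sum over floor = 36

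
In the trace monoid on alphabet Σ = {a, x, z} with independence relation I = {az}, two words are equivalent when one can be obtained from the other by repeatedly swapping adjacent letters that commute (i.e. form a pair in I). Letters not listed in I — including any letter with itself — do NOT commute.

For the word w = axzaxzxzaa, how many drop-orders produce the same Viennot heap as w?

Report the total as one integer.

0(a) covers ∅
1(x) covers 0:a
2(z) covers 1:x
3(a) covers 1:x
4(x) covers 2:z, 3:a
5(z) covers 4:x
6(x) covers 5:z
7(z) covers 6:x
8(a) covers 6:x
9(a) covers 8:a
floor of heap: 0:a
completions by unplaced set U, small U first (add the entries for U minus each lowest piece of U):
  |U|=1: {7}:1  {9}:1
  |U|=2: {7,9}:2  {8,9}:1
  |U|=3: {7,8,9}:3
  |U|=4: {6,7,8,9}:3
  |U|=5: {5,6,7,8,9}:3
  |U|=6: {4,5,6,7,8,9}:3
  |U|=7: {2,4,5,6,7,8,9}:3  {3,4,5,6,7,8,9}:3
  |U|=8: {2,3,4,5,6,7,8,9}:6
  start at 0(a): 6

6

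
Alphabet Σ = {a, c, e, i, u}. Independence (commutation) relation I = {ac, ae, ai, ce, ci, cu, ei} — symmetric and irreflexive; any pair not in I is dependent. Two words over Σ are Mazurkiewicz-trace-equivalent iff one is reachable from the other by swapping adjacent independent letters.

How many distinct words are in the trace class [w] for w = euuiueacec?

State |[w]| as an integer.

135

drop 0:e onto floor
drop 1:u onto {0:e}
drop 2:u onto {1:u}
drop 3:i onto {2:u}
drop 4:u onto {3:i}
drop 5:e onto {4:u}
drop 6:a onto {4:u}
drop 7:c onto floor
drop 8:e onto {5:e}
drop 9:c onto {7:c}
ground layer = {0:e, 7:c}
drop-orders for the pieces not yet dropped (sum over which currently-grounded one goes next):
  1 to go: {6} 1  {8} 1  {9} 1
  2 to go: {5,8} 1  {6,8} 2  {6,9} 2  {7,9} 1  {8,9} 2
  3 to go: {5,6,8} 3  {5,8,9} 3  {6,7,9} 3  {6,8,9} 6  {7,8,9} 3
  4 to go: {4,5,6,8} 3  {5,6,8,9} 12  {5,7,8,9} 6  {6,7,8,9} 12
  5 to go: {3,4,5,6,8} 3  {4,5,6,8,9} 15  {5,6,7,8,9} 30
  6 to go: {2,3,4,5,6,8} 3  {3,4,5,6,8,9} 18  {4,5,6,7,8,9} 45
  7 to go: {1,2,3,4,5,6,8} 3  {2,3,4,5,6,8,9} 21  {3,4,5,6,7,8,9} 63
  8 to go: {0,1,2,3,4,5,6,8} 3  {1,2,3,4,5,6,8,9} 24  {2,3,4,5,6,7,8,9} 84
  if 0:e drops first: 108 orders
  if 7:c drops first: 27 orders
heap linearizations: 135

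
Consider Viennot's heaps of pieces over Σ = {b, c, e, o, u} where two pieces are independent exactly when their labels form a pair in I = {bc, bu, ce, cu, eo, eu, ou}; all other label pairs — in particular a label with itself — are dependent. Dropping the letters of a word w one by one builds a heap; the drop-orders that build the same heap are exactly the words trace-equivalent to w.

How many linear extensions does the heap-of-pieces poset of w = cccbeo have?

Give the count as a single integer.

14

drop 0:c onto floor
drop 1:c onto {0:c}
drop 2:c onto {1:c}
drop 3:b onto floor
drop 4:e onto {3:b}
drop 5:o onto {2:c, 3:b}
ground layer = {0:c, 3:b}
drop-orders for the pieces not yet dropped (sum over which currently-grounded one goes next):
  1 to go: {4} 1  {5} 1
  2 to go: {2,5} 1  {4,5} 2
  3 to go: {1,2,5} 1  {2,4,5} 3  {3,4,5} 2
  4 to go: {0,1,2,5} 1  {1,2,4,5} 4  {2,3,4,5} 5
  if 0:c drops first: 9 orders
  if 3:b drops first: 5 orders
heap linearizations: 14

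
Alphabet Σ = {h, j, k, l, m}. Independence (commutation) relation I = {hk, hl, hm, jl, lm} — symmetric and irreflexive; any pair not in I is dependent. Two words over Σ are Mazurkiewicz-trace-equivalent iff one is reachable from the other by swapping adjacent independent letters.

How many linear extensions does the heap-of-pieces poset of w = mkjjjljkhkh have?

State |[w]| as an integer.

34

0(m) covers ∅
1(k) covers 0:m
2(j) covers 1:k
3(j) covers 2:j
4(j) covers 3:j
5(l) covers 1:k
6(j) covers 4:j
7(k) covers 5:l, 6:j
8(h) covers 6:j
9(k) covers 7:k
10(h) covers 8:h
floor of heap: 0:m
completions by unplaced set U, small U first (add the entries for U minus each lowest piece of U):
  |U|=1: {9}:1  {10}:1
  |U|=2: {7,9}:1  {8,10}:1  {9,10}:2
  |U|=3: {5,7,9}:1  {7,9,10}:3  {8,9,10}:3
  |U|=4: {5,7,9,10}:4  {7,8,9,10}:6
  |U|=5: {5,7,8,9,10}:10  {6,7,8,9,10}:6
  |U|=6: {4,6,7,8,9,10}:6  {5,6,7,8,9,10}:16
  |U|=7: {3,4,6,7,8,9,10}:6  {4,5,6,7,8,9,10}:22
  |U|=8: {2,3,4,6,7,8,9,10}:6  {3,4,5,6,7,8,9,10}:28
  |U|=9: {2,3,4,5,6,7,8,9,10}:34
  start at 0(m): 34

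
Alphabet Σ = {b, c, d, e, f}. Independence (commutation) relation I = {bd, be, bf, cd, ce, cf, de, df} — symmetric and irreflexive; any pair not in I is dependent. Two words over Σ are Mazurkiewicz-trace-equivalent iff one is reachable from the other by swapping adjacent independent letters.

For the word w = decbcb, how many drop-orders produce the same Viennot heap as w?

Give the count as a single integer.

drop 0:d onto floor
drop 1:e onto floor
drop 2:c onto floor
drop 3:b onto {2:c}
drop 4:c onto {3:b}
drop 5:b onto {4:c}
ground layer = {0:d, 1:e, 2:c}
drop-orders for the pieces not yet dropped (sum over which currently-grounded one goes next):
  1 to go: {0} 1  {1} 1  {5} 1
  2 to go: {0,1} 2  {0,5} 2  {1,5} 2  {4,5} 1
  3 to go: {0,1,5} 6  {0,4,5} 3  {1,4,5} 3  {3,4,5} 1
  4 to go: {0,1,4,5} 12  {0,3,4,5} 4  {1,3,4,5} 4  {2,3,4,5} 1
  if 0:d drops first: 5 orders
  if 1:e drops first: 5 orders
  if 2:c drops first: 20 orders
heap linearizations: 30

30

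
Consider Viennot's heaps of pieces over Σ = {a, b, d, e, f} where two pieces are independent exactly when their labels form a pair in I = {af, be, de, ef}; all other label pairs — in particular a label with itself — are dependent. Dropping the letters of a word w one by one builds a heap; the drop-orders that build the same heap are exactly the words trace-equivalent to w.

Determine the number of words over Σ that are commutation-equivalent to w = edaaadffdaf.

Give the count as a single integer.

4

#0=e has no predecessor
#1=d has no predecessor
#2=a depends on [0:e, 1:d]
#3=a depends on [2:a]
#4=a depends on [3:a]
#5=d depends on [4:a]
#6=f depends on [5:d]
#7=f depends on [6:f]
#8=d depends on [7:f]
#9=a depends on [8:d]
#10=f depends on [8:d]
sources: [0:e, 1:d]
N(rest) = Σ N(rest − s) over sources s of rest; N(one piece) = 1:
  size 1 → [9]=1  [10]=1
  size 2 → [9,10]=2
  size 3 → [8,9,10]=2
  size 4 → [7,8,9,10]=2
  size 5 → [6,7,8,9,10]=2
  size 6 → [5,6,7,8,9,10]=2
  size 7 → [4,5,6,7,8,9,10]=2
  size 8 → [3,4,5,6,7,8,9,10]=2
  size 9 → [2,3,4,5,6,7,8,9,10]=2
  first=0(e) contributes 2
  first=1(d) contributes 2
|[w]| = 4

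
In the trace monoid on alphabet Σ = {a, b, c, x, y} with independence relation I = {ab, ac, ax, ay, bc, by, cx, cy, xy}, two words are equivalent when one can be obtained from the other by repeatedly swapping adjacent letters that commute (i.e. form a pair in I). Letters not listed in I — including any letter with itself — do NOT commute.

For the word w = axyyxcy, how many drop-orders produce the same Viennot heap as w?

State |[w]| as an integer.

drop 0:a onto floor
drop 1:x onto floor
drop 2:y onto floor
drop 3:y onto {2:y}
drop 4:x onto {1:x}
drop 5:c onto floor
drop 6:y onto {3:y}
ground layer = {0:a, 1:x, 2:y, 5:c}
drop-orders for the pieces not yet dropped (sum over which currently-grounded one goes next):
  1 to go: {0} 1  {4} 1  {5} 1  {6} 1
  2 to go: {0,4} 2  {0,5} 2  {0,6} 2  {1,4} 1  {3,6} 1  {4,5} 2  {4,6} 2  {5,6} 2
  3 to go: {0,1,4} 3  {0,3,6} 3  {0,4,5} 6  {0,4,6} 6  {0,5,6} 6  {1,4,5} 3  {1,4,6} 3  {2,3,6} 1  {3,4,6} 3  {3,5,6} 3  {4,5,6} 6
  4 to go: {0,1,4,5} 12  {0,1,4,6} 12  {0,2,3,6} 4  {0,3,4,6} 12  {0,3,5,6} 12  {0,4,5,6} 24  {1,3,4,6} 6  {1,4,5,6} 12  {2,3,4,6} 4  {2,3,5,6} 4  {3,4,5,6} 12
  5 to go: {0,1,3,4,6} 30  {0,1,4,5,6} 60  {0,2,3,4,6} 20  {0,2,3,5,6} 20  {0,3,4,5,6} 60  {1,2,3,4,6} 10  {1,3,4,5,6} 30  {2,3,4,5,6} 20
  if 0:a drops first: 60 orders
  if 1:x drops first: 120 orders
  if 2:y drops first: 180 orders
  if 5:c drops first: 60 orders
heap linearizations: 420

420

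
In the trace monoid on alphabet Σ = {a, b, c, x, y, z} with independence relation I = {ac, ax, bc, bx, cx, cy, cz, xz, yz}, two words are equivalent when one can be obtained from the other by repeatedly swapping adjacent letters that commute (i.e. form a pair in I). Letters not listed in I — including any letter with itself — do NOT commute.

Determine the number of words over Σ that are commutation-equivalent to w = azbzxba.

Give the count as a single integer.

piece 0:a — minimal
piece 1:z rests on {0:a}
piece 2:b rests on {1:z}
piece 3:z rests on {2:b}
piece 4:x — minimal
piece 5:b rests on {3:z}
piece 6:a rests on {5:b}
minimal pieces: {0:a, 4:x}
ways to finish when only these pieces remain (= sum over removing one remaining piece with nothing left below it):
  1 left: {4}→1  {6}→1
  2 left: {4,6}→2  {5,6}→1
  3 left: {3,5,6}→1  {4,5,6}→3
  4 left: {2,3,5,6}→1  {3,4,5,6}→4
  5 left: {1,2,3,5,6}→1  {2,3,4,5,6}→5
  placing 0:a first → 6 extensions
  placing 4:x first → 1 extensions
total linear extensions = 7

7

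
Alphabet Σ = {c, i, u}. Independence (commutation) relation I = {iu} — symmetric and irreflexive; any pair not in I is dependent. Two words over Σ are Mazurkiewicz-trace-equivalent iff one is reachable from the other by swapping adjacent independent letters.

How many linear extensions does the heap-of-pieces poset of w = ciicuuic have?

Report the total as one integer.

3

piece 0:c — minimal
piece 1:i rests on {0:c}
piece 2:i rests on {1:i}
piece 3:c rests on {2:i}
piece 4:u rests on {3:c}
piece 5:u rests on {4:u}
piece 6:i rests on {3:c}
piece 7:c rests on {5:u, 6:i}
minimal pieces: {0:c}
ways to finish when only these pieces remain (= sum over removing one remaining piece with nothing left below it):
  1 left: {7}→1
  2 left: {5,7}→1  {6,7}→1
  3 left: {4,5,7}→1  {5,6,7}→2
  4 left: {4,5,6,7}→3
  5 left: {3,4,5,6,7}→3
  6 left: {2,3,4,5,6,7}→3
  placing 0:c first → 3 extensions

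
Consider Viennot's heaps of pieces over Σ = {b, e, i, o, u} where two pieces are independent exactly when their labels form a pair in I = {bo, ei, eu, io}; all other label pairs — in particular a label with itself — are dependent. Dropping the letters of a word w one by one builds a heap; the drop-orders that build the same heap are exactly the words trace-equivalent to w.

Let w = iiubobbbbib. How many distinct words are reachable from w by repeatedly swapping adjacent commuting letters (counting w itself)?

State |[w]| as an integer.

drop 0:i onto floor
drop 1:i onto {0:i}
drop 2:u onto {1:i}
drop 3:b onto {2:u}
drop 4:o onto {2:u}
drop 5:b onto {3:b}
drop 6:b onto {5:b}
drop 7:b onto {6:b}
drop 8:b onto {7:b}
drop 9:i onto {8:b}
drop 10:b onto {9:i}
ground layer = {0:i}
drop-orders for the pieces not yet dropped (sum over which currently-grounded one goes next):
  1 to go: {4} 1  {10} 1
  2 to go: {4,10} 2  {9,10} 1
  3 to go: {4,9,10} 3  {8,9,10} 1
  4 to go: {4,8,9,10} 4  {7,8,9,10} 1
  5 to go: {4,7,8,9,10} 5  {6,7,8,9,10} 1
  6 to go: {4,6,7,8,9,10} 6  {5,6,7,8,9,10} 1
  7 to go: {3,5,6,7,8,9,10} 1  {4,5,6,7,8,9,10} 7
  8 to go: {3,4,5,6,7,8,9,10} 8
  9 to go: {2,3,4,5,6,7,8,9,10} 8
  if 0:i drops first: 8 orders

8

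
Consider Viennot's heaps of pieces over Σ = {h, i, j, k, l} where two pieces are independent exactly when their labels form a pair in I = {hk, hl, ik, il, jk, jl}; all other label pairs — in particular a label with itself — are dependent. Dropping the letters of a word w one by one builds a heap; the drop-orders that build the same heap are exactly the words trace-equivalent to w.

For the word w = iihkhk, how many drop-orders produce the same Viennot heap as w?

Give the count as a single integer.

15

piece 0:i — minimal
piece 1:i rests on {0:i}
piece 2:h rests on {1:i}
piece 3:k — minimal
piece 4:h rests on {2:h}
piece 5:k rests on {3:k}
minimal pieces: {0:i, 3:k}
ways to finish when only these pieces remain (= sum over removing one remaining piece with nothing left below it):
  1 left: {4}→1  {5}→1
  2 left: {2,4}→1  {3,5}→1  {4,5}→2
  3 left: {1,2,4}→1  {2,4,5}→3  {3,4,5}→3
  4 left: {0,1,2,4}→1  {1,2,4,5}→4  {2,3,4,5}→6
  placing 0:i first → 10 extensions
  placing 3:k first → 5 extensions
total linear extensions = 15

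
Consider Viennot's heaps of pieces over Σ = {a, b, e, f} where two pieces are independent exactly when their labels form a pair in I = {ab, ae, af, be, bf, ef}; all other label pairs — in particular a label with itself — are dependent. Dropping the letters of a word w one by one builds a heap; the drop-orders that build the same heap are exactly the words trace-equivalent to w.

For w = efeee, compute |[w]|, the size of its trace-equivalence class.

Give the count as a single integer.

5

drop 0:e onto floor
drop 1:f onto floor
drop 2:e onto {0:e}
drop 3:e onto {2:e}
drop 4:e onto {3:e}
ground layer = {0:e, 1:f}
drop-orders for the pieces not yet dropped (sum over which currently-grounded one goes next):
  1 to go: {1} 1  {4} 1
  2 to go: {1,4} 2  {3,4} 1
  3 to go: {1,3,4} 3  {2,3,4} 1
  if 0:e drops first: 4 orders
  if 1:f drops first: 1 orders
heap linearizations: 5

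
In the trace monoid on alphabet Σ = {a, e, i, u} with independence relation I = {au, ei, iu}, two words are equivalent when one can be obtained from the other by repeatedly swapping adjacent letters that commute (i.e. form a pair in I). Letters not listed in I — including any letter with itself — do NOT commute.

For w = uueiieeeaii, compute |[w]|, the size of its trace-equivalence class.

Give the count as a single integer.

drop 0:u onto floor
drop 1:u onto {0:u}
drop 2:e onto {1:u}
drop 3:i onto floor
drop 4:i onto {3:i}
drop 5:e onto {2:e}
drop 6:e onto {5:e}
drop 7:e onto {6:e}
drop 8:a onto {4:i, 7:e}
drop 9:i onto {8:a}
drop 10:i onto {9:i}
ground layer = {0:u, 3:i}
drop-orders for the pieces not yet dropped (sum over which currently-grounded one goes next):
  1 to go: {10} 1
  2 to go: {9,10} 1
  3 to go: {8,9,10} 1
  4 to go: {4,8,9,10} 1  {7,8,9,10} 1
  5 to go: {3,4,8,9,10} 1  {4,7,8,9,10} 2  {6,7,8,9,10} 1
  6 to go: {3,4,7,8,9,10} 3  {4,6,7,8,9,10} 3  {5,6,7,8,9,10} 1
  7 to go: {2,5,6,7,8,9,10} 1  {3,4,6,7,8,9,10} 6  {4,5,6,7,8,9,10} 4
  8 to go: {1,2,5,6,7,8,9,10} 1  {2,4,5,6,7,8,9,10} 5  {3,4,5,6,7,8,9,10} 10
  9 to go: {0,1,2,5,6,7,8,9,10} 1  {1,2,4,5,6,7,8,9,10} 6  {2,3,4,5,6,7,8,9,10} 15
  if 0:u drops first: 21 orders
  if 3:i drops first: 7 orders
heap linearizations: 28

28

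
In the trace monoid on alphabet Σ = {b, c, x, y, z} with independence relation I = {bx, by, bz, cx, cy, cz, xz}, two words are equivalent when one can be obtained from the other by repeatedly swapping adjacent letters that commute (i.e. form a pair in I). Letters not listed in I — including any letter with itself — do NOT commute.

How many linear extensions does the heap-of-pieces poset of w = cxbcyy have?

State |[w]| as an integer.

piece 0:c — minimal
piece 1:x — minimal
piece 2:b rests on {0:c}
piece 3:c rests on {2:b}
piece 4:y rests on {1:x}
piece 5:y rests on {4:y}
minimal pieces: {0:c, 1:x}
ways to finish when only these pieces remain (= sum over removing one remaining piece with nothing left below it):
  1 left: {3}→1  {5}→1
  2 left: {2,3}→1  {3,5}→2  {4,5}→1
  3 left: {0,2,3}→1  {1,4,5}→1  {2,3,5}→3  {3,4,5}→3
  4 left: {0,2,3,5}→4  {1,3,4,5}→4  {2,3,4,5}→6
  placing 0:c first → 10 extensions
  placing 1:x first → 10 extensions
total linear extensions = 20

20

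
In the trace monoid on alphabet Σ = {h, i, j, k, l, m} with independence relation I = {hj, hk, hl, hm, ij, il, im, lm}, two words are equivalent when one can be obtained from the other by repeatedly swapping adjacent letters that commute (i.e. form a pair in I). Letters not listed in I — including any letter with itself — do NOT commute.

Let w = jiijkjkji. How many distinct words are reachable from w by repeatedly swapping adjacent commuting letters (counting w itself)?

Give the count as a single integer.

12

#0=j has no predecessor
#1=i has no predecessor
#2=i depends on [1:i]
#3=j depends on [0:j]
#4=k depends on [2:i, 3:j]
#5=j depends on [4:k]
#6=k depends on [5:j]
#7=j depends on [6:k]
#8=i depends on [6:k]
sources: [0:j, 1:i]
N(rest) = Σ N(rest − s) over sources s of rest; N(one piece) = 1:
  size 1 → [7]=1  [8]=1
  size 2 → [7,8]=2
  size 3 → [6,7,8]=2
  size 4 → [5,6,7,8]=2
  size 5 → [4,5,6,7,8]=2
  size 6 → [2,4,5,6,7,8]=2  [3,4,5,6,7,8]=2
  size 7 → [0,3,4,5,6,7,8]=2  [1,2,4,5,6,7,8]=2  [2,3,4,5,6,7,8]=4
  first=0(j) contributes 6
  first=1(i) contributes 6
|[w]| = 12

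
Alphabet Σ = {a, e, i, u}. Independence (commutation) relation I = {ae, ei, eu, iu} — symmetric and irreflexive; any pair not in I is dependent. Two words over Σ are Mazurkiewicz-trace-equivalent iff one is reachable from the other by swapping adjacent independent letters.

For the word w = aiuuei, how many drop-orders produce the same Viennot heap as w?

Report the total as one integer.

0(a) covers ∅
1(i) covers 0:a
2(u) covers 0:a
3(u) covers 2:u
4(e) covers ∅
5(i) covers 1:i
floor of heap: 0:a, 4:e
completions by unplaced set U, small U first (add the entries for U minus each lowest piece of U):
  |U|=1: {3}:1  {4}:1  {5}:1
  |U|=2: {1,5}:1  {2,3}:1  {3,4}:2  {3,5}:2  {4,5}:2
  |U|=3: {1,3,5}:3  {1,4,5}:3  {2,3,4}:3  {2,3,5}:3  {3,4,5}:6
  |U|=4: {1,2,3,5}:6  {1,3,4,5}:12  {2,3,4,5}:12
  start at 0(a): 30
  start at 4(e): 6
sum over floor = 36

36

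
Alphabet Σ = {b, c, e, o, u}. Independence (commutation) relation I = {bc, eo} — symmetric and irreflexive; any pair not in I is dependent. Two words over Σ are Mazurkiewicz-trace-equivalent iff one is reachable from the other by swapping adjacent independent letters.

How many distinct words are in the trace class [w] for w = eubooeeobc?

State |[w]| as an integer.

#0=e has no predecessor
#1=u depends on [0:e]
#2=b depends on [1:u]
#3=o depends on [2:b]
#4=o depends on [3:o]
#5=e depends on [2:b]
#6=e depends on [5:e]
#7=o depends on [4:o]
#8=b depends on [6:e, 7:o]
#9=c depends on [6:e, 7:o]
sources: [0:e]
N(rest) = Σ N(rest − s) over sources s of rest; N(one piece) = 1:
  size 1 → [8]=1  [9]=1
  size 2 → [8,9]=2
  size 3 → [6,8,9]=2  [7,8,9]=2
  size 4 → [4,7,8,9]=2  [5,6,8,9]=2  [6,7,8,9]=4
  size 5 → [3,4,7,8,9]=2  [4,6,7,8,9]=6  [5,6,7,8,9]=6
  size 6 → [3,4,6,7,8,9]=8  [4,5,6,7,8,9]=12
  size 7 → [3,4,5,6,7,8,9]=20
  size 8 → [2,3,4,5,6,7,8,9]=20
  first=0(e) contributes 20

20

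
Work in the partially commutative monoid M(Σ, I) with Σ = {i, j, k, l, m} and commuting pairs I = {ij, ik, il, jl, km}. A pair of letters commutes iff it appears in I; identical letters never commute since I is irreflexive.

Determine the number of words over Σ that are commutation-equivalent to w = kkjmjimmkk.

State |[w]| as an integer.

16

drop 0:k onto floor
drop 1:k onto {0:k}
drop 2:j onto {1:k}
drop 3:m onto {2:j}
drop 4:j onto {3:m}
drop 5:i onto {3:m}
drop 6:m onto {4:j, 5:i}
drop 7:m onto {6:m}
drop 8:k onto {4:j}
drop 9:k onto {8:k}
ground layer = {0:k}
drop-orders for the pieces not yet dropped (sum over which currently-grounded one goes next):
  1 to go: {7} 1  {9} 1
  2 to go: {6,7} 1  {7,9} 2  {8,9} 1
  3 to go: {5,6,7} 1  {6,7,9} 3  {7,8,9} 3
  4 to go: {5,6,7,9} 4  {6,7,8,9} 6
  5 to go: {4,6,7,8,9} 6  {5,6,7,8,9} 10
  6 to go: {4,5,6,7,8,9} 16
  7 to go: {3,4,5,6,7,8,9} 16
  8 to go: {2,3,4,5,6,7,8,9} 16
  if 0:k drops first: 16 orders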